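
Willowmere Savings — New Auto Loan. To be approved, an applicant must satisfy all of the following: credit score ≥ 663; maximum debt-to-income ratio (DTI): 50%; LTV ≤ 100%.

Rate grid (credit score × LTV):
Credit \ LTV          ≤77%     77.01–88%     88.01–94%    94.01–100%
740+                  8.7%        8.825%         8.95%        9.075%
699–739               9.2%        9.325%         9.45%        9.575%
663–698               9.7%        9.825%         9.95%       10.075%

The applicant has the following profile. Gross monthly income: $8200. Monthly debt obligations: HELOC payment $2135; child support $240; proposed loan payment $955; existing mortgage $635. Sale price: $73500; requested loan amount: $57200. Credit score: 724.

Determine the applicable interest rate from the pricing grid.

9.325%

Credit score 724 ≥ 663; Total monthly debts = (2,135 + 240 + 955 + 635) = 3,965. Debt-to-income = 3,965/8,200 = 48.4% — meets 50% limit
LTV = 57,200/73,500 = 77.8% ≤ 100%
Score 724 is in the 699–739 band; LTV 77.8% is in the 77.01–88% band → 9.325%.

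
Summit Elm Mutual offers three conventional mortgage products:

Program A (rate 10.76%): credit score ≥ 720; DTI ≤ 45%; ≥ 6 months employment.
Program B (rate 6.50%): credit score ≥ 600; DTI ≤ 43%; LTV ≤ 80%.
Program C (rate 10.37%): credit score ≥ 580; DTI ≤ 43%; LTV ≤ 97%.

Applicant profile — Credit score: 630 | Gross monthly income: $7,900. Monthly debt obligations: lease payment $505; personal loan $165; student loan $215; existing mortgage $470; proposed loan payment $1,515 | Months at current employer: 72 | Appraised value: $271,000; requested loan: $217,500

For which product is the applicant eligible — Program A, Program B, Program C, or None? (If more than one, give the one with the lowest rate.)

Program C

Total debts = (505 + 165 + 215 + 470 + 1,515) = 2,870; DTI = 2,870/7,900 = 36.3%.
LTV = 217,500/271,000 = 80.3%.
Program A: score 630 < 720; DTI 36.3% ≤ 45%; employment 72 ≥ 6 mo → does not qualify.
Program B: score 630 ≥ 600; DTI 36.3% ≤ 43%; LTV 80.3% > 80% → does not qualify.
Program C: score 630 ≥ 580; DTI 36.3% ≤ 43%; LTV 80.3% ≤ 97% → qualifies.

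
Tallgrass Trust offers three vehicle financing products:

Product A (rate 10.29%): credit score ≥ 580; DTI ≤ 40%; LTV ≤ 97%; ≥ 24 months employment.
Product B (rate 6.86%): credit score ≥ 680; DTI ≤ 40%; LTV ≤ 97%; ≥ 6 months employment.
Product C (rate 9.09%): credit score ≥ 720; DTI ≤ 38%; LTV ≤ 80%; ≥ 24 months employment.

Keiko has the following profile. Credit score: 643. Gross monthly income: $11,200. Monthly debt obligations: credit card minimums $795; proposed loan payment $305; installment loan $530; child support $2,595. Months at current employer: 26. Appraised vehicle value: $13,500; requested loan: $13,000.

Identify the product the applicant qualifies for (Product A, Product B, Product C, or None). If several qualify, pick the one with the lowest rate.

Total debts = (795 + 305 + 530 + 2,595) = 4,225; DTI = 4,225/11,200 = 37.7%.
LTV = 13,000/13,500 = 96.3%.
Product A: score 643 ≥ 580; DTI 37.7% ≤ 40%; LTV 96.3% ≤ 97%; employment 26 ≥ 24 mo → qualifies.
Product B: score 643 < 680; DTI 37.7% ≤ 40%; LTV 96.3% ≤ 97%; employment 26 ≥ 6 mo → does not qualify.
Product C: score 643 < 720; DTI 37.7% ≤ 38%; LTV 96.3% > 80%; employment 26 ≥ 24 mo → does not qualify.

Product A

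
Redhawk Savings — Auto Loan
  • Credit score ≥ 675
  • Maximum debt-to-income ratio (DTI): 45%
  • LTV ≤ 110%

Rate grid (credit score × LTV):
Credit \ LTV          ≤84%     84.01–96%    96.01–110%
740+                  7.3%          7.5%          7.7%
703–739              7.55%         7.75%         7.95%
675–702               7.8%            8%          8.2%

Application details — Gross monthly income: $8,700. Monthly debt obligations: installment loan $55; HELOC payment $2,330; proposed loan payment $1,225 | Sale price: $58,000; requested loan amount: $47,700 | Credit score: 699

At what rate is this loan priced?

7.8%

Credit score 699 ≥ 675; Total monthly debts = (55 + 2,330 + 1,225) = 3,610. Debt-to-income = 3,610/8,700 = 41.5% — meets 45% limit
LTV: 47,700 ÷ 58,000 = 82.2%, within 110% cap
Row: 699 falls in 675–702. Column: 82.2% falls in ≤84%. Rate = 7.8%.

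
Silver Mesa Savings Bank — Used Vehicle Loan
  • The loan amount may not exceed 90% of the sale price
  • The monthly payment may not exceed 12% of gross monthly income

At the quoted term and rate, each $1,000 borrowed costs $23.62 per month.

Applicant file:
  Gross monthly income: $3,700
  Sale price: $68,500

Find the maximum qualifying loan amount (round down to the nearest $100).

Payment cap: 12% × $3,700 = $444/month.
At $23.62 per $1,000, that supports 444/23.62 × 1,000 ≈ $18,797 → $18,700.
LTV cap: 90% × $68,500 = $61,650 → $61,600.
Binding constraint: payment-to-income.

$18,700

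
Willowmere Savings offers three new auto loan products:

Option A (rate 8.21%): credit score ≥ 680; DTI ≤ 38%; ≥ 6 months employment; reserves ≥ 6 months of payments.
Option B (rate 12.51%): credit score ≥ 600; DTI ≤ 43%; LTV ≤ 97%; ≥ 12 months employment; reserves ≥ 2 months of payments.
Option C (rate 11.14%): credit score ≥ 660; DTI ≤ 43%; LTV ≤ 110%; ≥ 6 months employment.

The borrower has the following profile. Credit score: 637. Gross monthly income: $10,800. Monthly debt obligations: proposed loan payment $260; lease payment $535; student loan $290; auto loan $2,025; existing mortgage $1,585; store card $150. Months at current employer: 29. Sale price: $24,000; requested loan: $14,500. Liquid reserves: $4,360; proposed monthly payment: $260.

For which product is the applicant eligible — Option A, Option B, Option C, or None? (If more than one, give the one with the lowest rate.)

None

Total debts = (260 + 535 + 290 + 2,025 + 1,585 + 150) = 4,845; DTI = 4,845/10,800 = 44.9%.
LTV = 14,500/24,000 = 60.4%.
Reserves = 4,360/260 = 16.8 months.
Option A: score 637 < 680; DTI 44.9% > 38%; employment 29 ≥ 6 mo; reserves 16.8 ≥ 6 mo → does not qualify.
Option B: score 637 ≥ 600; DTI 44.9% > 43%; LTV 60.4% ≤ 97%; employment 29 ≥ 12 mo; reserves 16.8 ≥ 2 mo → does not qualify.
Option C: score 637 < 660; DTI 44.9% > 43%; LTV 60.4% ≤ 110%; employment 29 ≥ 6 mo → does not qualify.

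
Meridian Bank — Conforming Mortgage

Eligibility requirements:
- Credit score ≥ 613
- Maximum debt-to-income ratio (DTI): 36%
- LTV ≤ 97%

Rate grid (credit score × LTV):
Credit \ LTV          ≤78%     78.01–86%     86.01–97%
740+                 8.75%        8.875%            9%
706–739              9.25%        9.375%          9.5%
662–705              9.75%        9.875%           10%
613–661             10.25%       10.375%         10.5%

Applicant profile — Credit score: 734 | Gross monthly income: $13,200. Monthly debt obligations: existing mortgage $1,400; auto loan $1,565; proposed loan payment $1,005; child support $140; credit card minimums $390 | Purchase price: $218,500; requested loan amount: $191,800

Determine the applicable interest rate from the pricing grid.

9.5%

Credit score 734 ≥ 613; Total monthly debts = (1,400 + 1,565 + 1,005 + 140 + 390) = 4,500. DTI = 4,500/13,200 = 34.1% ≤ 36%
LTV = 191,800/218,500 = 87.8% ≤ 97%
Row: 734 falls in 706–739. Column: 87.8% falls in 86.01–97%. Rate = 9.5%.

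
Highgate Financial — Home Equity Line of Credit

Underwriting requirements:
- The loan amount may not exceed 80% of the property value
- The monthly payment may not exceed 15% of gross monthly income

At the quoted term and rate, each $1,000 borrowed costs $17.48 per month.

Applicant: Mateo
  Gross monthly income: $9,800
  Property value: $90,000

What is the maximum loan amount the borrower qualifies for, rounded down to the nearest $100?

Payment cap: 15% × $9,800 = $1,470/month.
At $17.48 per $1,000, that supports 1,470/17.48 × 1,000 ≈ $84,096 → $84,000.
LTV cap: 80% × $90,000 = $72,000 → $72,000.
Binding constraint: loan-to-value.

$72,000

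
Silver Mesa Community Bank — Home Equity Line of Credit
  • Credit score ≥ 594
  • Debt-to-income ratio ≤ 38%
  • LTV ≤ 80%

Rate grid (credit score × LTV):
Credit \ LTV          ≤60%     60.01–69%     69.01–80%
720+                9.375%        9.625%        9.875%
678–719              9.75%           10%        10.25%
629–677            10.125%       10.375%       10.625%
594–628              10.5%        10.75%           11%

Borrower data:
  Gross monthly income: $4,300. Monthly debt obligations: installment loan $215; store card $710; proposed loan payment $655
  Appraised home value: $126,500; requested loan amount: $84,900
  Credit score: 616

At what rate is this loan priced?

10.75%

Credit score 616 ≥ 594; Total monthly debts = (215 + 710 + 655) = 1,580. Debt-to-income = 1,580/4,300 = 36.7% — meets 38% limit
Loan-to-value = 84,900/126,500 = 67.1% — pass (80% max)
Credit 616 → row 594–628; LTV 67.1% → column 60.01–69%. Grid cell → 10.75%.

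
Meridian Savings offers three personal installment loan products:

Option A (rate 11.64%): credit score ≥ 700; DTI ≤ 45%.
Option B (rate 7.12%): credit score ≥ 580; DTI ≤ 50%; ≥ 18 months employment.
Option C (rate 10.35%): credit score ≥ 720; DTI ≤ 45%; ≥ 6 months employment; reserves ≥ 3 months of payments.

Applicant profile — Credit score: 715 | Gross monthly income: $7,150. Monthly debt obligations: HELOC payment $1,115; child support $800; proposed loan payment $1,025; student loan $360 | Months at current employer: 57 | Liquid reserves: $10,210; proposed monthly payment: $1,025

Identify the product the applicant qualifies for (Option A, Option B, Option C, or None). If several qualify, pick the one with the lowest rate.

Option B

Total debts = (1,115 + 800 + 1,025 + 360) = 3,300; DTI = 3,300/7,150 = 46.2%.
Reserves = 10,210/1,025 = 10.0 months.
Option A: score 715 ≥ 700; DTI 46.2% > 45% → does not qualify.
Option B: score 715 ≥ 580; DTI 46.2% ≤ 50%; employment 57 ≥ 18 mo → qualifies.
Option C: score 715 < 720; DTI 46.2% > 45%; employment 57 ≥ 6 mo; reserves 10.0 ≥ 3 mo → does not qualify.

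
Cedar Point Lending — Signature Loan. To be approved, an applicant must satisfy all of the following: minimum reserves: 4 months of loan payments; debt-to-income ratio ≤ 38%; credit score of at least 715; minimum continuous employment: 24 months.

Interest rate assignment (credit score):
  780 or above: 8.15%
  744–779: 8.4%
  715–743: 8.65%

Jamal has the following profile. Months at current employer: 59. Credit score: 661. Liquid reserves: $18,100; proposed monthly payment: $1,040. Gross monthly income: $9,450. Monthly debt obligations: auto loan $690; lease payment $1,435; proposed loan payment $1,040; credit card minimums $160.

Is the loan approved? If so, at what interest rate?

Credit score 661 < 715 (below minimum)
Employment 59 ≥ 24 months
Total monthly debts = (690 + 1,435 + 1,040 + 160) = 3,325. DTI: 3,325 ÷ 9,450 = 35.2%, within the 38% cap
Reserves = 18,100/1,040 = 17.4 months ≥ 4
Not all requirements met → denied.

Denied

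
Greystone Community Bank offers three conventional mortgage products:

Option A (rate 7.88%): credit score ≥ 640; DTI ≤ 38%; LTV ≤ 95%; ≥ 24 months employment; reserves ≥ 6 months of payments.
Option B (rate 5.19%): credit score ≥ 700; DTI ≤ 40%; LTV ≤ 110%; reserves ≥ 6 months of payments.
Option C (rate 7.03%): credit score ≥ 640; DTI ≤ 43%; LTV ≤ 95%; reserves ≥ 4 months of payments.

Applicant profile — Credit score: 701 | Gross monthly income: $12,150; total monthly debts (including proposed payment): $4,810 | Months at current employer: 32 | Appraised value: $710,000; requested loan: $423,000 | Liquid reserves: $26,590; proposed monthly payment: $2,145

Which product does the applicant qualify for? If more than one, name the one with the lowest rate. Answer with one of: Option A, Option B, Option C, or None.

Option B

DTI = 4,810/12,150 = 39.6%.
LTV = 423,000/710,000 = 59.6%.
Reserves = 26,590/2,145 = 12.4 months.
Option A: score 701 ≥ 640; DTI 39.6% > 38%; LTV 59.6% ≤ 95%; employment 32 ≥ 24 mo; reserves 12.4 ≥ 6 mo → does not qualify.
Option B: score 701 ≥ 700; DTI 39.6% ≤ 40%; LTV 59.6% ≤ 110%; reserves 12.4 ≥ 6 mo → qualifies.
Option C: score 701 ≥ 640; DTI 39.6% ≤ 43%; LTV 59.6% ≤ 95%; reserves 12.4 ≥ 4 mo → qualifies.
Qualifying: Option B, Option C. Lowest rate is 5.19% → Option B.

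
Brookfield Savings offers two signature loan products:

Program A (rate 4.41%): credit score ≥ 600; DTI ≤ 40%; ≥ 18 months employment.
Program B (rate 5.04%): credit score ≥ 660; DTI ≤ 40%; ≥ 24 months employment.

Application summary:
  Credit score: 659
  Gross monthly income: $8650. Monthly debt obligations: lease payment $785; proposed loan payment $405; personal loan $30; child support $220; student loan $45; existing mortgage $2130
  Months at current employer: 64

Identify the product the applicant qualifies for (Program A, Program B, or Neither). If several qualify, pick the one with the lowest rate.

Total debts = (785 + 405 + 30 + 220 + 45 + 2,130) = 3,615; DTI = 3,615/8,650 = 41.8%.
Program A: score 659 ≥ 600; DTI 41.8% > 40%; employment 64 ≥ 18 mo → does not qualify.
Program B: score 659 < 660; DTI 41.8% > 40%; employment 64 ≥ 24 mo → does not qualify.

Neither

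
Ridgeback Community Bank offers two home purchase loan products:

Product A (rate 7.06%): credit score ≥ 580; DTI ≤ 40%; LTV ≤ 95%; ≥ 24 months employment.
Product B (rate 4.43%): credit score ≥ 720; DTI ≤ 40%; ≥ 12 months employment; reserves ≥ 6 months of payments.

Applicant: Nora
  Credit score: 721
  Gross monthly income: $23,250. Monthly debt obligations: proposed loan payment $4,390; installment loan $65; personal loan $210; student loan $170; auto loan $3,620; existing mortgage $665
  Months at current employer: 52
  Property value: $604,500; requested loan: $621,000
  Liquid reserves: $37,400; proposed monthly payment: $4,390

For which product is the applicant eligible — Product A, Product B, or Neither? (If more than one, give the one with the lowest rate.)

Total debts = (4,390 + 65 + 210 + 170 + 3,620 + 665) = 9,120; DTI = 9,120/23,250 = 39.2%.
LTV = 621,000/604,500 = 102.7%.
Reserves = 37,400/4,390 = 8.5 months.
Product A: score 721 ≥ 580; DTI 39.2% ≤ 40%; LTV 102.7% > 95%; employment 52 ≥ 24 mo → does not qualify.
Product B: score 721 ≥ 720; DTI 39.2% ≤ 40%; employment 52 ≥ 12 mo; reserves 8.5 ≥ 6 mo → qualifies.

Product B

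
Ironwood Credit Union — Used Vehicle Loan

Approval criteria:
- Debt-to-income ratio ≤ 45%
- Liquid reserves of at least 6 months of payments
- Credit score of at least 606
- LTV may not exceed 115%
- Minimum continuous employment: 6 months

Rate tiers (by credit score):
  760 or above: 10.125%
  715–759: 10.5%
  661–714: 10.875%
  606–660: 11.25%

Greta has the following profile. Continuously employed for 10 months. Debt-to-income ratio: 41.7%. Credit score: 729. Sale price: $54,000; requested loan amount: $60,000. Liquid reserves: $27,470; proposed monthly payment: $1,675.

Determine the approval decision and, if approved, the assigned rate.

Approved at 10.5%

Credit score 729 ≥ 606 (meets minimum)
LTV = 60,000/54,000 = 111.1% ≤ 115%
Employment 10 ≥ 6 months
DTI 41.7% ≤ 45%
Reserves = 27,470/1,675 = 16.4 months ≥ 6
All requirements met. Score 729 falls in the 715–759 tier → 10.5%.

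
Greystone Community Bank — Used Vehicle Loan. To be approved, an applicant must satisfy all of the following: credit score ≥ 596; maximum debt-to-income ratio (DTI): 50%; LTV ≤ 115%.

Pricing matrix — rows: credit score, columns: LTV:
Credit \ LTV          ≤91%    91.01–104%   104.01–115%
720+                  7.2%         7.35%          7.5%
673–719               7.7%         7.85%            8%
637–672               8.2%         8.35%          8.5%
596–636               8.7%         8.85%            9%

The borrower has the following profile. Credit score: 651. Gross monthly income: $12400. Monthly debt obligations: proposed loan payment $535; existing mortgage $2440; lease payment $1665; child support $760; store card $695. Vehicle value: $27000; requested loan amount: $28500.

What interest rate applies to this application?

Credit score 651 ≥ 596; Total monthly debts = (535 + 2,440 + 1,665 + 760 + 695) = 6,095. DTI: 6,095 ÷ 12,400 = 49.2%, within the 50% cap
LTV: 28,500 ÷ 27,000 = 105.6%, within 115% cap
Score 651 is in the 637–672 band; LTV 105.6% is in the 104.01–115% band → 8.5%.

8.5%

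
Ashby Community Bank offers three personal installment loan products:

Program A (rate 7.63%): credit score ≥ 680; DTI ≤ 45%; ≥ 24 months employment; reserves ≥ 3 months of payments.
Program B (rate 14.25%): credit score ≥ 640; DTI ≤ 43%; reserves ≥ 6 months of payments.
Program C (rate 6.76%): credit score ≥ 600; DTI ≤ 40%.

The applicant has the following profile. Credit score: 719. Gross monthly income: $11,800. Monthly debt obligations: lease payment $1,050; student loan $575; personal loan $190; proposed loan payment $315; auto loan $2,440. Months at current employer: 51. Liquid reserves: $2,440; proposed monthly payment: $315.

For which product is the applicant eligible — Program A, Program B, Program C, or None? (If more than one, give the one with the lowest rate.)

Program C

Total debts = (1,050 + 575 + 190 + 315 + 2,440) = 4,570; DTI = 4,570/11,800 = 38.7%.
Reserves = 2,440/315 = 7.7 months.
Program A: score 719 ≥ 680; DTI 38.7% ≤ 45%; employment 51 ≥ 24 mo; reserves 7.7 ≥ 3 mo → qualifies.
Program B: score 719 ≥ 640; DTI 38.7% ≤ 43%; reserves 7.7 ≥ 6 mo → qualifies.
Program C: score 719 ≥ 600; DTI 38.7% ≤ 40% → qualifies.
Qualifying: Program A, Program B, Program C. Lowest rate is 6.76% → Program C.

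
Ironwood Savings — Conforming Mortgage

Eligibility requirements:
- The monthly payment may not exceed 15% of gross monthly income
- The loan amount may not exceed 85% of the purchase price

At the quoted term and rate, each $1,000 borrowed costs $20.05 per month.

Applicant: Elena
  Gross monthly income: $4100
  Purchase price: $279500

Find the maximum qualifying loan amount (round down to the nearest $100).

$30,600

Payment cap: 15% × $4,100 = $615/month.
At $20.05 per $1,000, that supports 615/20.05 × 1,000 ≈ $30,673 → $30,600.
LTV cap: 85% × $279,500 = $237,575 → $237,500.
Binding constraint: payment-to-income.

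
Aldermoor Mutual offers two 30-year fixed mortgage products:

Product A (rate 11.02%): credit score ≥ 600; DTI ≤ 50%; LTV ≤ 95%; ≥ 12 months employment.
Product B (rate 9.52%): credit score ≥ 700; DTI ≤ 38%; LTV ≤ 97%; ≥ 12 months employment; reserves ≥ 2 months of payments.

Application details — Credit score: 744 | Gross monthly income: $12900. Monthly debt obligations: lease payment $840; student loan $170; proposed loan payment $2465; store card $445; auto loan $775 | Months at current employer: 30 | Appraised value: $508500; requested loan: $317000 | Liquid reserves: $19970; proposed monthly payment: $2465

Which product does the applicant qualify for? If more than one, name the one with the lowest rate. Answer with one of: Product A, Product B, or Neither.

Total debts = (840 + 170 + 2,465 + 445 + 775) = 4,695; DTI = 4,695/12,900 = 36.4%.
LTV = 317,000/508,500 = 62.3%.
Reserves = 19,970/2,465 = 8.1 months.
Product A: score 744 ≥ 600; DTI 36.4% ≤ 50%; LTV 62.3% ≤ 95%; employment 30 ≥ 12 mo → qualifies.
Product B: score 744 ≥ 700; DTI 36.4% ≤ 38%; LTV 62.3% ≤ 97%; employment 30 ≥ 12 mo; reserves 8.1 ≥ 2 mo → qualifies.
Qualifying: Product A, Product B. Lowest rate is 9.52% → Product B.

Product B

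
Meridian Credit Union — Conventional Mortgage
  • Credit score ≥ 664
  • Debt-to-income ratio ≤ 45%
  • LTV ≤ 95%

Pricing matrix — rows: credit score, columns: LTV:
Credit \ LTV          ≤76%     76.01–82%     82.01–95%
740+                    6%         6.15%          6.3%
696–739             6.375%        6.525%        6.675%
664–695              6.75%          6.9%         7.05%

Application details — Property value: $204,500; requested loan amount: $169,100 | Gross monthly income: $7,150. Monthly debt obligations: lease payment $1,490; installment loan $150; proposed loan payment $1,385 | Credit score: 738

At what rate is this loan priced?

6.675%

Credit score 738 ≥ 664; Total monthly debts = (1,490 + 150 + 1,385) = 3,025. DTI: 3,025 ÷ 7,150 = 42.3%, within the 45% cap
LTV = 169,100/204,500 = 82.7% ≤ 95%
Row: 738 falls in 696–739. Column: 82.7% falls in 82.01–95%. Rate = 6.675%.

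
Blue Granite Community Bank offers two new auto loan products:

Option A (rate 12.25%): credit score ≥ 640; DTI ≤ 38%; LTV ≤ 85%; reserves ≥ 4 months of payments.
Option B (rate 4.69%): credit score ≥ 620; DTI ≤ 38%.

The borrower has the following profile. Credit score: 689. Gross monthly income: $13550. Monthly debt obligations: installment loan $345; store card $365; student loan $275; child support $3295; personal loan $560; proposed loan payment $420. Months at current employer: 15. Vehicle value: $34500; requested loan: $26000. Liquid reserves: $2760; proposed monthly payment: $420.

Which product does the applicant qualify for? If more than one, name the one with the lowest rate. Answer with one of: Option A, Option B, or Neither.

Neither

Total debts = (345 + 365 + 275 + 3,295 + 560 + 420) = 5,260; DTI = 5,260/13,550 = 38.8%.
LTV = 26,000/34,500 = 75.4%.
Reserves = 2,760/420 = 6.6 months.
Option A: score 689 ≥ 640; DTI 38.8% > 38%; LTV 75.4% ≤ 85%; reserves 6.6 ≥ 4 mo → does not qualify.
Option B: score 689 ≥ 620; DTI 38.8% > 38% → does not qualify.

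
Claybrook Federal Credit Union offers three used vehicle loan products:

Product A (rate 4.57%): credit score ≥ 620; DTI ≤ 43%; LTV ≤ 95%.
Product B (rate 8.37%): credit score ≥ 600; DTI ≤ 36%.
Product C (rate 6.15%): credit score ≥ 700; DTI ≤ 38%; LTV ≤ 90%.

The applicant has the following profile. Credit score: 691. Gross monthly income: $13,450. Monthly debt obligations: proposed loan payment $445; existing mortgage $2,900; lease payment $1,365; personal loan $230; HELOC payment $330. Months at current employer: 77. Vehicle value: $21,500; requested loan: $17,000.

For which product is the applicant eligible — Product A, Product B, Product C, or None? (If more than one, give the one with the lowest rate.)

Total debts = (445 + 2,900 + 1,365 + 230 + 330) = 5,270; DTI = 5,270/13,450 = 39.2%.
LTV = 17,000/21,500 = 79.1%.
Product A: score 691 ≥ 620; DTI 39.2% ≤ 43%; LTV 79.1% ≤ 95% → qualifies.
Product B: score 691 ≥ 600; DTI 39.2% > 36% → does not qualify.
Product C: score 691 < 700; DTI 39.2% > 38%; LTV 79.1% ≤ 90% → does not qualify.

Product A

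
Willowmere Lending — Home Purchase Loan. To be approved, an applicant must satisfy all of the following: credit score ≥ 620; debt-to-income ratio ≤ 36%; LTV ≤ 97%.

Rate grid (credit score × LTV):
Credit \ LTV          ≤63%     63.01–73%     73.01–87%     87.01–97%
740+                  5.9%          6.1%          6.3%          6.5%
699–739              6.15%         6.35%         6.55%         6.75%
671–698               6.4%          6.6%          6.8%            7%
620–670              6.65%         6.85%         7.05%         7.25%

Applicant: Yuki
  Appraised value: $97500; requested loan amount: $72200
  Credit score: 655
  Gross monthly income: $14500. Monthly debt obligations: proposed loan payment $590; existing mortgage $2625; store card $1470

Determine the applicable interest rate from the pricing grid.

7.05%

Credit score 655 ≥ 620; Total monthly debts = (590 + 2,625 + 1,470) = 4,685. DTI: 4,685 ÷ 14,500 = 32.3%, within the 36% cap
Loan-to-value = 72,200/97,500 = 74.1% — pass (97% max)
Score 655 is in the 620–670 band; LTV 74.1% is in the 73.01–87% band → 7.05%.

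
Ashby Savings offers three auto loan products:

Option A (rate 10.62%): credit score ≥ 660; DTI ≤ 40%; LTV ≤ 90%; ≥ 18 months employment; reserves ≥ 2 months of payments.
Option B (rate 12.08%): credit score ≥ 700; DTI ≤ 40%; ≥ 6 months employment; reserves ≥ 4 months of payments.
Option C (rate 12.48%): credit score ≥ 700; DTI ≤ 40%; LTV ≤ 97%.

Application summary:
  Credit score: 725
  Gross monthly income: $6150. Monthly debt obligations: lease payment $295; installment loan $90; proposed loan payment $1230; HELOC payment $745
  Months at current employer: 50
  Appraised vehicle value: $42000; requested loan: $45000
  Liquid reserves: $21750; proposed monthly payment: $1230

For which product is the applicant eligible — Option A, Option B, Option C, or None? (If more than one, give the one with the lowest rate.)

Total debts = (295 + 90 + 1,230 + 745) = 2,360; DTI = 2,360/6,150 = 38.4%.
LTV = 45,000/42,000 = 107.1%.
Reserves = 21,750/1,230 = 17.7 months.
Option A: score 725 ≥ 660; DTI 38.4% ≤ 40%; LTV 107.1% > 90%; employment 50 ≥ 18 mo; reserves 17.7 ≥ 2 mo → does not qualify.
Option B: score 725 ≥ 700; DTI 38.4% ≤ 40%; employment 50 ≥ 6 mo; reserves 17.7 ≥ 4 mo → qualifies.
Option C: score 725 ≥ 700; DTI 38.4% ≤ 40%; LTV 107.1% > 97% → does not qualify.

Option B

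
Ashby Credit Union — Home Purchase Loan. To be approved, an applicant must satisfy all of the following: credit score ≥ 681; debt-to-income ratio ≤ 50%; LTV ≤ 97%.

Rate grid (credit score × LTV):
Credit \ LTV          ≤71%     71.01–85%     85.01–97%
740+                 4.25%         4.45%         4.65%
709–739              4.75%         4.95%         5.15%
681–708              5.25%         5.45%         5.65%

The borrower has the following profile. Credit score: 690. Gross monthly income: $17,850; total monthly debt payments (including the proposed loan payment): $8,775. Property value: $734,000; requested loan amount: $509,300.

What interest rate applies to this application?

Credit score 690 ≥ 681; Debt-to-income = 8,775/17,850 = 49.2% — meets 50% limit
LTV = 509,300/734,000 = 69.4% ≤ 97%
Score 690 is in the 681–708 band; LTV 69.4% is in the ≤71% band → 5.25%.

5.25%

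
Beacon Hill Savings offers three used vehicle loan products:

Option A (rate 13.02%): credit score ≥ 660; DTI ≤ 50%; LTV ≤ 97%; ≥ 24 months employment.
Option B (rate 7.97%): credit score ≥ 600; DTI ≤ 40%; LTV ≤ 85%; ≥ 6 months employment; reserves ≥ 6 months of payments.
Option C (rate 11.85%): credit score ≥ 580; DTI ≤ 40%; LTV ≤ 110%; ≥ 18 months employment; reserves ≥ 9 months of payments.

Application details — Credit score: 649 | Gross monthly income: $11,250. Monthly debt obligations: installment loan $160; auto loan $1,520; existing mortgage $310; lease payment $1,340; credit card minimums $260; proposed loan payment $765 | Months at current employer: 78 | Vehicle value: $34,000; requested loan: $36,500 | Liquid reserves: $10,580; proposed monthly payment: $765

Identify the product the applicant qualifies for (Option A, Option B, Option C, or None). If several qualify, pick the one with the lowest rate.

Option C

Total debts = (160 + 1,520 + 310 + 1,340 + 260 + 765) = 4,355; DTI = 4,355/11,250 = 38.7%.
LTV = 36,500/34,000 = 107.4%.
Reserves = 10,580/765 = 13.8 months.
Option A: score 649 < 660; DTI 38.7% ≤ 50%; LTV 107.4% > 97%; employment 78 ≥ 24 mo → does not qualify.
Option B: score 649 ≥ 600; DTI 38.7% ≤ 40%; LTV 107.4% > 85%; employment 78 ≥ 6 mo; reserves 13.8 ≥ 6 mo → does not qualify.
Option C: score 649 ≥ 580; DTI 38.7% ≤ 40%; LTV 107.4% ≤ 110%; employment 78 ≥ 18 mo; reserves 13.8 ≥ 9 mo → qualifies.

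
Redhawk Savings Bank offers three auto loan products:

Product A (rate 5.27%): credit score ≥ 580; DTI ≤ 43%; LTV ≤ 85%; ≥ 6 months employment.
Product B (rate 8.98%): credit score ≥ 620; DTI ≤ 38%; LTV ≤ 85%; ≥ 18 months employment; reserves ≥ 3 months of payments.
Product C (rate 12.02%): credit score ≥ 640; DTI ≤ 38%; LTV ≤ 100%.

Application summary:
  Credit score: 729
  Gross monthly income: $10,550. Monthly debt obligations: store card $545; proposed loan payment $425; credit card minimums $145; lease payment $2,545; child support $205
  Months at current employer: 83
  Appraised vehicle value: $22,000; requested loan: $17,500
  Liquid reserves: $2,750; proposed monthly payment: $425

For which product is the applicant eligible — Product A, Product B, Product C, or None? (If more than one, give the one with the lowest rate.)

Total debts = (545 + 425 + 145 + 2,545 + 205) = 3,865; DTI = 3,865/10,550 = 36.6%.
LTV = 17,500/22,000 = 79.5%.
Reserves = 2,750/425 = 6.5 months.
Product A: score 729 ≥ 580; DTI 36.6% ≤ 43%; LTV 79.5% ≤ 85%; employment 83 ≥ 6 mo → qualifies.
Product B: score 729 ≥ 620; DTI 36.6% ≤ 38%; LTV 79.5% ≤ 85%; employment 83 ≥ 18 mo; reserves 6.5 ≥ 3 mo → qualifies.
Product C: score 729 ≥ 640; DTI 36.6% ≤ 38%; LTV 79.5% ≤ 100% → qualifies.
Qualifying: Product A, Product B, Product C. Lowest rate is 5.27% → Product A.

Product A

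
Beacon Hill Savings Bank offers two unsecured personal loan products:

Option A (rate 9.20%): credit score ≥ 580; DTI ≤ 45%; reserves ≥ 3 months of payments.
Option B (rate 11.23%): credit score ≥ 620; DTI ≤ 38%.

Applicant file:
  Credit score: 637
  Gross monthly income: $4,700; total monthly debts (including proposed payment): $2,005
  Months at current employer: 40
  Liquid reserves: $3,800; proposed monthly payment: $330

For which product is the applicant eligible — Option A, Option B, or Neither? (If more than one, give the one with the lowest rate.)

DTI = 2,005/4,700 = 42.7%.
Reserves = 3,800/330 = 11.5 months.
Option A: score 637 ≥ 580; DTI 42.7% ≤ 45%; reserves 11.5 ≥ 3 mo → qualifies.
Option B: score 637 ≥ 620; DTI 42.7% > 38% → does not qualify.

Option A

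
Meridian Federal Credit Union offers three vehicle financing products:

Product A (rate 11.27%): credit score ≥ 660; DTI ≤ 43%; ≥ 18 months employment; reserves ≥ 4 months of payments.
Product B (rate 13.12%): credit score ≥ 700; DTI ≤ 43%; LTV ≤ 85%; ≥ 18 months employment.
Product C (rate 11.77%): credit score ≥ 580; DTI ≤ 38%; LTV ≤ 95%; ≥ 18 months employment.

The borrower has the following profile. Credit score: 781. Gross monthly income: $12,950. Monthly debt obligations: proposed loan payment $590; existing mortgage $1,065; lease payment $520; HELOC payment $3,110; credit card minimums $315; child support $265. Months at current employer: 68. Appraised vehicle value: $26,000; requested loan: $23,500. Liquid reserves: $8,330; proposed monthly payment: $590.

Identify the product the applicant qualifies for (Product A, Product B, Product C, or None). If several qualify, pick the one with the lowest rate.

None

Total debts = (590 + 1,065 + 520 + 3,110 + 315 + 265) = 5,865; DTI = 5,865/12,950 = 45.3%.
LTV = 23,500/26,000 = 90.4%.
Reserves = 8,330/590 = 14.1 months.
Product A: score 781 ≥ 660; DTI 45.3% > 43%; employment 68 ≥ 18 mo; reserves 14.1 ≥ 4 mo → does not qualify.
Product B: score 781 ≥ 700; DTI 45.3% > 43%; LTV 90.4% > 85%; employment 68 ≥ 18 mo → does not qualify.
Product C: score 781 ≥ 580; DTI 45.3% > 38%; LTV 90.4% ≤ 95%; employment 68 ≥ 18 mo → does not qualify.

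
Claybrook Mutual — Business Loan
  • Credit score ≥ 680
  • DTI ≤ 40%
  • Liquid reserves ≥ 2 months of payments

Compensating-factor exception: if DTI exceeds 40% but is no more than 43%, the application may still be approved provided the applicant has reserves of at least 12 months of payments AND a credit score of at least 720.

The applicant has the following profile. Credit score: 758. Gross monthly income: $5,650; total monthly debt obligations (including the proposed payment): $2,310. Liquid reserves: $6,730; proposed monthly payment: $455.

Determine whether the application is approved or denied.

Credit score 758 ≥ 680 (meets base)
DTI = 2,310/5,650 = 40.9% > 40% — standard DTI limit exceeded.
Liquid reserves cover 6,730/455 = 14.8 months — ≥ 2 required
40.9% falls in the override range (40%–43%), so the compensating-factor test applies.
Override check — reserves: 14.8 mo (ok); score: 758 (ok).
Both override conditions satisfied; DTI exception granted.

Approved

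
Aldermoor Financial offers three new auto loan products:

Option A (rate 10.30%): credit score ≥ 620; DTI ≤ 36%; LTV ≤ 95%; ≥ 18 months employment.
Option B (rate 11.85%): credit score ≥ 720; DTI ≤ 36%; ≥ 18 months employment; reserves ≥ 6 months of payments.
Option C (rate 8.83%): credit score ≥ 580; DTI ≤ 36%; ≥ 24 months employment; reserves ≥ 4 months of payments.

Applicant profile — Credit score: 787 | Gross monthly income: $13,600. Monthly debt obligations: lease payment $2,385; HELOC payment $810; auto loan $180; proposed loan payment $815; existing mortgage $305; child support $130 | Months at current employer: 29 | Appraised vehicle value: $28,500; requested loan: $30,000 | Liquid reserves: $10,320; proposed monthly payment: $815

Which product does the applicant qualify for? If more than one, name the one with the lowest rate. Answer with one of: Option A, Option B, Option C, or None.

Option C

Total debts = (2,385 + 810 + 180 + 815 + 305 + 130) = 4,625; DTI = 4,625/13,600 = 34%.
LTV = 30,000/28,500 = 105.3%.
Reserves = 10,320/815 = 12.7 months.
Option A: score 787 ≥ 620; DTI 34% ≤ 36%; LTV 105.3% > 95%; employment 29 ≥ 18 mo → does not qualify.
Option B: score 787 ≥ 720; DTI 34% ≤ 36%; employment 29 ≥ 18 mo; reserves 12.7 ≥ 6 mo → qualifies.
Option C: score 787 ≥ 580; DTI 34% ≤ 36%; employment 29 ≥ 24 mo; reserves 12.7 ≥ 4 mo → qualifies.
Qualifying: Option B, Option C. Lowest rate is 8.83% → Option C.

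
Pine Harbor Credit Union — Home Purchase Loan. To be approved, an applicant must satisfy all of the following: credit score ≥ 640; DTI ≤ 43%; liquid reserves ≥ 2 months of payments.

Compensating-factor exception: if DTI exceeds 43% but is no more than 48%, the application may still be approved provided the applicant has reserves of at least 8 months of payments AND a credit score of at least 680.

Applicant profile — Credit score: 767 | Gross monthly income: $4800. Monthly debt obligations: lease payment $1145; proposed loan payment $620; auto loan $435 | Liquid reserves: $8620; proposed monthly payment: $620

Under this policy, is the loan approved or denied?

Approved

Credit score 767 ≥ 640 (meets base)
Total debts = (1,145 + 620 + 435) = 2,200. DTI = 2,200/4,800 = 45.8% > 43% — standard DTI limit exceeded.
Reserves = 8,620/620 = 13.9 months ≥ 2
45.8% falls in the override range (43%–48%), so the compensating-factor test applies.
Override check — reserves: 13.9 mo (ok); score: 767 (ok).
Both compensating conditions met → exception applies.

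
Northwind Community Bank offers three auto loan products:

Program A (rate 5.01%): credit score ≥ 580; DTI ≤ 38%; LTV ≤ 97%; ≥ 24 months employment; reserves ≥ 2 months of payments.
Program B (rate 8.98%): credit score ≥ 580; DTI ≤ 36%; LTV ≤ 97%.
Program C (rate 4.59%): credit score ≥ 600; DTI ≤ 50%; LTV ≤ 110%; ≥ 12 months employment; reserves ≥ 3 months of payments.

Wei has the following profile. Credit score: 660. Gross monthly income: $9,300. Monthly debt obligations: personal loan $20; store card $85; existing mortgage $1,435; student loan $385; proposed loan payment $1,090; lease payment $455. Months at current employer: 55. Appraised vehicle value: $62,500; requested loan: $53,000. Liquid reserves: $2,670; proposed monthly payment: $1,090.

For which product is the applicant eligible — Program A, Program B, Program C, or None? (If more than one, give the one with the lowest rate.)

Program A

Total debts = (20 + 85 + 1,435 + 385 + 1,090 + 455) = 3,470; DTI = 3,470/9,300 = 37.3%.
LTV = 53,000/62,500 = 84.8%.
Reserves = 2,670/1,090 = 2.4 months.
Program A: score 660 ≥ 580; DTI 37.3% ≤ 38%; LTV 84.8% ≤ 97%; employment 55 ≥ 24 mo; reserves 2.4 ≥ 2 mo → qualifies.
Program B: score 660 ≥ 580; DTI 37.3% > 36%; LTV 84.8% ≤ 97% → does not qualify.
Program C: score 660 ≥ 600; DTI 37.3% ≤ 50%; LTV 84.8% ≤ 110%; employment 55 ≥ 12 mo; reserves 2.4 < 3 mo → does not qualify.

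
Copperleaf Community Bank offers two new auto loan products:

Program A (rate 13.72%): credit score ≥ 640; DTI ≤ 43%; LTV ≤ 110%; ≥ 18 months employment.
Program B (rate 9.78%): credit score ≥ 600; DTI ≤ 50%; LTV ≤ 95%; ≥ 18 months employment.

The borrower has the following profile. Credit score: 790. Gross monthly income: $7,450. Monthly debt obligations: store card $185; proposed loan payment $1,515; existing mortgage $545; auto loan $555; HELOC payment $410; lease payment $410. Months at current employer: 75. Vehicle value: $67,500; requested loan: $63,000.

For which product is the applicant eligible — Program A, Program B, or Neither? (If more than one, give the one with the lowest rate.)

Total debts = (185 + 1,515 + 545 + 555 + 410 + 410) = 3,620; DTI = 3,620/7,450 = 48.6%.
LTV = 63,000/67,500 = 93.3%.
Program A: score 790 ≥ 640; DTI 48.6% > 43%; LTV 93.3% ≤ 110%; employment 75 ≥ 18 mo → does not qualify.
Program B: score 790 ≥ 600; DTI 48.6% ≤ 50%; LTV 93.3% ≤ 95%; employment 75 ≥ 18 mo → qualifies.

Program B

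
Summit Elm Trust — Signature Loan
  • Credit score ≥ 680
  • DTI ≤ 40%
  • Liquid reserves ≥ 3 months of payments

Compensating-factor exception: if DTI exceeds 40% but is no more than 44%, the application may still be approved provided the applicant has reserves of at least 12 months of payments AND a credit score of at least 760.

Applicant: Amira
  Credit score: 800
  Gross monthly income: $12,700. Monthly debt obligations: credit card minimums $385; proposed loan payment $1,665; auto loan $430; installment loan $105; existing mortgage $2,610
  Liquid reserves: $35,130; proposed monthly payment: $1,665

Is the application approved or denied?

Approved

Credit score 800 ≥ 680 (meets base)
Total debts = (385 + 1,665 + 430 + 105 + 2,610) = 5,195. DTI = 5,195/12,700 = 40.9% > 40% — standard DTI limit exceeded.
Reserves: 35,130 ÷ 1,665 = 21.1 months (meets 3-month minimum)
DTI 40.9% is within the 40%–44% exception band; checking compensating factors.
Reserves 21.1 ≥ 12 months; credit score 800 ≥ 760.
Both override conditions satisfied; DTI exception granted.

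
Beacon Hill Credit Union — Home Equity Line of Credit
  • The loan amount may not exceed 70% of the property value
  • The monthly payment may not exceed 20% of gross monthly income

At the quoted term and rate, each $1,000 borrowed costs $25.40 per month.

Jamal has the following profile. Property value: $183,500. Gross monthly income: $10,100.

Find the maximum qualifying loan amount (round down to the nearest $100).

$79,500

Payment cap: 20% × $10,100 = $2,020/month.
At $25.40 per $1,000, that supports 2,020/25.40 × 1,000 ≈ $79,527 → $79,500.
LTV cap: 70% × $183,500 = $128,450 → $128,400.
Binding constraint: payment-to-income.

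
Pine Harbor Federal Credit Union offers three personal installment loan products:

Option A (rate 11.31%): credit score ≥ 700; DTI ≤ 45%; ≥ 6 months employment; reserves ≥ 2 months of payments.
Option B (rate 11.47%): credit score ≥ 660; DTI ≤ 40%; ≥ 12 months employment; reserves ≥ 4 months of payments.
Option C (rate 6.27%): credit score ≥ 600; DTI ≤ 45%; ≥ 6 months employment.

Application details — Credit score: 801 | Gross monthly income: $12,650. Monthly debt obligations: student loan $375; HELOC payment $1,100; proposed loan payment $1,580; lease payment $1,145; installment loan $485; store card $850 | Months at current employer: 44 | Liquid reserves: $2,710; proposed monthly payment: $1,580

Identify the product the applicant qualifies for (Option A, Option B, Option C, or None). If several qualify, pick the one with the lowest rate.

Total debts = (375 + 1,100 + 1,580 + 1,145 + 485 + 850) = 5,535; DTI = 5,535/12,650 = 43.8%.
Reserves = 2,710/1,580 = 1.7 months.
Option A: score 801 ≥ 700; DTI 43.8% ≤ 45%; employment 44 ≥ 6 mo; reserves 1.7 < 2 mo → does not qualify.
Option B: score 801 ≥ 660; DTI 43.8% > 40%; employment 44 ≥ 12 mo; reserves 1.7 < 4 mo → does not qualify.
Option C: score 801 ≥ 600; DTI 43.8% ≤ 45%; employment 44 ≥ 6 mo → qualifies.

Option C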